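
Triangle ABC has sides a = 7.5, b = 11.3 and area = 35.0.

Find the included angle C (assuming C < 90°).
Area = ½·a·b·sin(C)  ⇒  sin(C) = 2·Area/(a·b) = 2·35.0/(7.5·11.3) = 70/84.75 ≈ 0.825959
C = arcsin(0.825959) ≈ 55.6858° (taking the acute solution since C < 90°)

C = 55.69°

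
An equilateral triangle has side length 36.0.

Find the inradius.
r = Area/s with s the semi-perimeter.
Area = (√3/4)·36.0² = (√3/4)·1296 ≈ 0.433013·1296 ≈ 561.184
s = 3·36.0/2 = 54
r ≈ 561.184/54 ≈ 10.3923
(Equivalently r = side/(2√3) = 36.0/3.4641 ≈ 10.3923.)

r = 10.39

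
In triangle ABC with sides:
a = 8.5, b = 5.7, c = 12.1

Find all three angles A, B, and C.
Law of cosines for each angle (a² = 72.25, b² = 32.49, c² = 146.41):
cos(A) = (b² + c² − a²)/(2bc) = (32.49 + 146.41 − 72.25)/(2·5.7·12.1) = 106.65/137.94 ≈ 0.773162  ⇒  A ≈ 39.3613°
cos(B) = (a² + c² − b²)/(2ac) = (72.25 + 146.41 − 32.49)/(2·8.5·12.1) = 186.17/205.7 ≈ 0.905056  ⇒  B ≈ 25.1692°
cos(C) = (a² + b² − c²)/(2ab) = (72.25 + 32.49 − 146.41)/(2·8.5·5.7) = -41.67/96.9 ≈ -0.430031  ⇒  C ≈ 115.47°
Check: A + B + C ≈ 180°

A = 39.36°, B = 25.17°, C = 115.5°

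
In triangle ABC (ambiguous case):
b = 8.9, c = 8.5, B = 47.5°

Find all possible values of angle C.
b/sin(B) = c/sin(C)  ⇒  sin(C) = c·sin(B)/b = 8.5·sin(47.5°)/8.9
sin(47.5°) ≈ 0.737277
sin(C) ≈ 8.5·0.737277/8.9 ≈ 6.26686/8.9 ≈ 0.704141
Candidate 1: C₁ = arcsin(0.704141) ≈ 44.7602°  →  A = 180° − 47.5° − 44.7602° ≈ 87.7398° > 0, valid
Candidate 2: C₂ = 180° − C₁ ≈ 135.24°  →  A = 180° − 47.5° − 135.24° ≈ -2.7398° ≤ 0, not a valid triangle

C = 44.76° (one solution)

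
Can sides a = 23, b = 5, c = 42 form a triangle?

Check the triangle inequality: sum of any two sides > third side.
a + b vs c: 23 + 5 = 28 ≤ 42  ✗
a + c vs b: 23 + 42 = 65 > 5  ✓
b + c vs a: 5 + 42 = 47 > 23  ✓

No: 23 + 5 = 28 is not > 42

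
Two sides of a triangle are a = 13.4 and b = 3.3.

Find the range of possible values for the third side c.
Triangle inequality: |a − b| < c < a + b
|a − b| = |13.4 − 3.3| = 10.1
a + b = 13.4 + 3.3 = 16.7

10.1 < c < 16.7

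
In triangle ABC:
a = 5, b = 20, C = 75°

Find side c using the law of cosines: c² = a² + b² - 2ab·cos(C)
c² = 5² + 20² − 2·5·20·cos(75°)
cos(75°) ≈ 0.258819
c² ≈ 25 + 400 − 200·(0.258819) ≈ 425 − 51.7638 ≈ 373.236
c ≈ √373.236 ≈ 19.3193

c = 19.32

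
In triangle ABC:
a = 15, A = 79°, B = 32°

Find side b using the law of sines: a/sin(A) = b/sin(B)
a/sin(A) = b/sin(B)  ⇒  b = a·sin(B)/sin(A) = 15·sin(32°)/sin(79°)
sin(32°) ≈ 0.529919, sin(79°) ≈ 0.981627
b ≈ 15·0.529919/0.981627 ≈ 7.94879/0.981627 ≈ 8.09756

b = 8.098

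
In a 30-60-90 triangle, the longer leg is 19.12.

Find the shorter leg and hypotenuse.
In a 30-60-90 triangle the sides are in ratio 1 : √3 : 2, so short leg = long leg/√3 and hypotenuse = 2·(short leg).
Short leg = 19.12/√3 ≈ 19.12/1.73205 ≈ 11.0389
Hypotenuse = 2·11.0389 ≈ 22.0779

Short leg = 11.04, Hypotenuse = 22.08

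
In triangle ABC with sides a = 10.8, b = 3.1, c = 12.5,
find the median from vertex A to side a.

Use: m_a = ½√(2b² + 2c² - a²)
m_a = ½√(2·3.1² + 2·12.5² − 10.8²) = ½√(2·9.61 + 2·156.25 − 116.64) = ½√(19.22 + 312.5 − 116.64) = ½√215.08
√215.08 ≈ 14.6656, so m_a ≈ 7.3328

m_a = 7.333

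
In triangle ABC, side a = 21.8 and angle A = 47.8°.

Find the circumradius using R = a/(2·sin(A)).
R = a/(2·sin(A)) = 21.8/(2·sin(47.8°))
sin(47.8°) ≈ 0.740805
R ≈ 21.8/(2·0.740805) = 21.8/1.48161 ≈ 14.7137

R = 14.71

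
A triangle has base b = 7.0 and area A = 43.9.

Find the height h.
A = ½·b·h  ⇒  h = 2A/b = 2·43.9/7.0 = 87.8/7.0 ≈ 12.5429

h = 12.54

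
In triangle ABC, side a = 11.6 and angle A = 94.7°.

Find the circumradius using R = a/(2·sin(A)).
R = a/(2·sin(A)) = 11.6/(2·sin(94.7°))
sin(94.7°) ≈ 0.996637
R ≈ 11.6/(2·0.996637) = 11.6/1.99327 ≈ 5.81957

R = 5.82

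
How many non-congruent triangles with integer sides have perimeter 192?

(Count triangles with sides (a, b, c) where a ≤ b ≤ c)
Let a ≤ b ≤ c with a + b + c = 192. The only binding inequality is a + b > c, i.e. 192 − c > c, so c < 192/2; and c ≥ 192/3 since c is the largest side.
So 64 ≤ c ≤ 95. For each c, b runs from ⌈(192 − c)/2⌉ up to c (then a = 192 − b − c satisfies 1 ≤ a ≤ b automatically), giving c − ⌈(192 − c)/2⌉ + 1 choices.
Summing over c: 1 + 2 + 4 + 5 + … + 46 + 47  (32 terms, c = 64, …, 95) = 768
Check (closed form: nearest integer to p²/48 for even p, (p+3)²/48 for odd p): 192²/48 = 36864/48 ≈ 768.00 → 768

768 triangles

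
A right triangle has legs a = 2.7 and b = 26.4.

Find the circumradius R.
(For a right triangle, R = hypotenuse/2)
Hypotenuse c = √(a² + b²) = √(7.29 + 696.96) = √704.25 ≈ 26.5377
R = c/2 ≈ 26.5377/2 ≈ 13.2689

R = 13.27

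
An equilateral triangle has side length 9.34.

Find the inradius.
r = Area/s with s the semi-perimeter.
Area = (√3/4)·9.34² = (√3/4)·87.2356 ≈ 0.433013·87.2356 ≈ 37.7741
s = 3·9.34/2 = 14.01
r ≈ 37.7741/14.01 ≈ 2.69623
(Equivalently r = side/(2√3) = 9.34/3.4641 ≈ 2.69623.)

r = 2.696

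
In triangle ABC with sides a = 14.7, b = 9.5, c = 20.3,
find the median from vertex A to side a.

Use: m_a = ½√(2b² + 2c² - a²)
m_a = ½√(2·9.5² + 2·20.3² − 14.7²) = ½√(2·90.25 + 2·412.09 − 216.09) = ½√(180.5 + 824.18 − 216.09) = ½√788.59
√788.59 ≈ 28.0818, so m_a ≈ 14.0409

m_a = 14.04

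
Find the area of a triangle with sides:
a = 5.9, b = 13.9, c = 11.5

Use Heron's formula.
s = (5.9 + 13.9 + 11.5)/2 = 31.3/2 = 15.65
s − a = 9.75, s − b = 1.75, s − c = 4.15
s(s−a)(s−b)(s−c) = 15.65·9.75·1.75·4.15 ≈ 1108.17
Area = √1108.17 ≈ 33.2891

Area = 33.29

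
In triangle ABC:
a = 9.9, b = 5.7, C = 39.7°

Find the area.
Two sides and the included angle (SAS): A = ½·a·b·sin(C) = ½·9.9·5.7·sin(39.7°)
sin(39.7°) ≈ 0.638768
A ≈ ½·56.43·0.638768 = 28.215·0.638768 ≈ 18.0228

Area = 18.02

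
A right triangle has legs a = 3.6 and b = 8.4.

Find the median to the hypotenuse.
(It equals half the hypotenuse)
Hypotenuse c = √(a² + b²) = √(12.96 + 70.56) = √83.52 ≈ 9.13893
Median to hypotenuse = c/2 ≈ 9.13893/2 ≈ 4.56946

Median = 4.569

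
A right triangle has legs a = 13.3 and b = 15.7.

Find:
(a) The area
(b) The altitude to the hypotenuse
(a) The legs are perpendicular, so Area = ½·a·b = ½·13.3·15.7 = ½·208.81 = 104.405
(b) Hypotenuse c = √(a² + b²) = √(176.89 + 246.49) = √423.38 ≈ 20.5762
    Area = ½·c·h_c  ⇒  h_c = 2·Area/c = 208.81/20.5762 ≈ 10.1481

Area = 104.405, h_c = 10.15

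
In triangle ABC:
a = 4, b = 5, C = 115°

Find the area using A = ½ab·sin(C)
A = ½·a·b·sin(C) = ½·4·5·sin(115°)
sin(115°) ≈ 0.906308
A ≈ ½·20·0.906308 = 10·0.906308 ≈ 9.06308

Area = 9.063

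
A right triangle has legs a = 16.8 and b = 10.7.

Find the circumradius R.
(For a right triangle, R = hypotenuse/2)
Hypotenuse c = √(a² + b²) = √(282.24 + 114.49) = √396.73 ≈ 19.9181
R = c/2 ≈ 19.9181/2 ≈ 9.95904

R = 9.959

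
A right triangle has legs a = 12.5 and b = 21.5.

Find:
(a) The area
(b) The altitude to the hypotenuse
(a) The legs are perpendicular, so Area = ½·a·b = ½·12.5·21.5 = ½·268.75 = 134.375
(b) Hypotenuse c = √(a² + b²) = √(156.25 + 462.25) = √618.5 ≈ 24.8697
    Area = ½·c·h_c  ⇒  h_c = 2·Area/c = 268.75/24.8697 ≈ 10.8063

Area = 134.375, h_c = 10.81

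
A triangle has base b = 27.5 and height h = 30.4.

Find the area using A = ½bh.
A = ½·b·h = ½·27.5·30.4 = ½·836 = 418

Area = 418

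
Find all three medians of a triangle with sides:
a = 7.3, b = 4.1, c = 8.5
Median formula: m_a = ½√(2b² + 2c² − a²) (and cyclically). a² = 53.29, b² = 16.81, c² = 72.25.
m_a = ½√(2·16.81 + 2·72.25 − 53.29) = ½√124.83 ≈ ½·11.1727 ≈ 5.58637
m_b = ½√(2·53.29 + 2·72.25 − 16.81) = ½√234.27 ≈ ½·15.3059 ≈ 7.65294
m_c = ½√(2·53.29 + 2·16.81 − 72.25) = ½√67.95 ≈ ½·8.24318 ≈ 4.12159

m_a = 5.586, m_b = 7.653, m_c = 4.122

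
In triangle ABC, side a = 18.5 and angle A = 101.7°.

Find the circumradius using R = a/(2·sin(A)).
R = a/(2·sin(A)) = 18.5/(2·sin(101.7°))
sin(101.7°) ≈ 0.979223
R ≈ 18.5/(2·0.979223) = 18.5/1.95845 ≈ 9.44627

R = 9.446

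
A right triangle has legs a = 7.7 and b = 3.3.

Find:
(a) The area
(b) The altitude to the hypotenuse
(a) The legs are perpendicular, so Area = ½·a·b = ½·7.7·3.3 = ½·25.41 = 12.705
(b) Hypotenuse c = √(a² + b²) = √(59.29 + 10.89) = √70.18 ≈ 8.37735
    Area = ½·c·h_c  ⇒  h_c = 2·Area/c = 25.41/8.37735 ≈ 3.03318

Area = 12.705, h_c = 3.033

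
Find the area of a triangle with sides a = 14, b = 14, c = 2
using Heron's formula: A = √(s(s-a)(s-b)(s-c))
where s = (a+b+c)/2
s = (14 + 14 + 2)/2 = 30/2 = 15
s − a = 1, s − b = 1, s − c = 13
s(s−a)(s−b)(s−c) = 15·1·1·13 = 195
Area = √195 ≈ 13.9642

s = 15.0, Area = 13.96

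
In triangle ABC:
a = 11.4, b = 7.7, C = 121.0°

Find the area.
Two sides and the included angle (SAS): A = ½·a·b·sin(C) = ½·11.4·7.7·sin(121.0°)
sin(121.0°) ≈ 0.857167
A ≈ ½·87.78·0.857167 = 43.89·0.857167 ≈ 37.6211

Area = 37.62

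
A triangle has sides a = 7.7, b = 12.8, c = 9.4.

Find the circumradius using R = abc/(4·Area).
First find the area with Heron's formula.
s = (7.7 + 12.8 + 9.4)/2 = 14.95
Area = √(s(s−a)(s−b)(s−c)) = √(14.95·7.25·2.15·5.55) ≈ √1293.33 ≈ 35.963
abc = 7.7·12.8·9.4 = 926.464
R = abc/(4·Area) ≈ 926.464/(4·35.963) = 926.464/143.852 ≈ 6.44041

R = 6.44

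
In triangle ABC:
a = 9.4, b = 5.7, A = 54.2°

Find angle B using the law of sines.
a/sin(A) = b/sin(B)  ⇒  sin(B) = b·sin(A)/a = 5.7·sin(54.2°)/9.4
sin(54.2°) ≈ 0.811064
sin(B) ≈ 5.7·0.811064/9.4 ≈ 4.62306/9.4 ≈ 0.491815
B = arcsin(0.491815) ≈ 29.46°
(Since b ≤ a we need B ≤ A, so the obtuse alternative 180° − 29.46° ≈ 150.54° is rejected.)

B = 29.46°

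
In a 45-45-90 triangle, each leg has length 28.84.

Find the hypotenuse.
In a 45-45-90 triangle the sides are in ratio 1 : 1 : √2, so hypotenuse = leg·√2.
Hypotenuse = 28.84·√2 ≈ 28.84·1.41421 ≈ 40.7859

Hypotenuse = 28.84√2 = 40.79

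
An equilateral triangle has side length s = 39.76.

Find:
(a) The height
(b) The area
(a) The height splits the triangle into two 30-60-90 halves: h = s·√3/2 = 39.76·1.73205/2 ≈ 68.8663/2 ≈ 34.4332
(b) Area = (√3/4)·s² = (√3/4)·39.76² = (√3/4)·1580.8576 ≈ 0.433013·1580.8576 ≈ 684.531

Height = 34.43, Area = 684.5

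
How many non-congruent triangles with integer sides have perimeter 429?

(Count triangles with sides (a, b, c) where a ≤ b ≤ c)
Let a ≤ b ≤ c with a + b + c = 429. The only binding inequality is a + b > c, i.e. 429 − c > c, so c < 429/2; and c ≥ 429/3 since c is the largest side.
So 143 ≤ c ≤ 214. For each c, b runs from ⌈(429 − c)/2⌉ up to c (then a = 429 − b − c satisfies 1 ≤ a ≤ b automatically), giving c − ⌈(429 − c)/2⌉ + 1 choices.
Summing over c: 1 + 2 + 4 + 5 + … + 106 + 107  (72 terms, c = 143, …, 214) = 3888
Check (closed form: nearest integer to p²/48 for even p, (p+3)²/48 for odd p): (429+3)²/48 = 432²/48 = 186624/48 ≈ 3888.00 → 3888

3888 triangles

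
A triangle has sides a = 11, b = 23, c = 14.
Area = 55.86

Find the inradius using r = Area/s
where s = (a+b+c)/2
s = (11 + 23 + 14)/2 = 48/2 = 24
r = Area/s = 55.86/24 ≈ 2.3275

r = 2.328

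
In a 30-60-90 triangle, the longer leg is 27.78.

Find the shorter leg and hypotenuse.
In a 30-60-90 triangle the sides are in ratio 1 : √3 : 2, so short leg = long leg/√3 and hypotenuse = 2·(short leg).
Short leg = 27.78/√3 ≈ 27.78/1.73205 ≈ 16.0388
Hypotenuse = 2·16.0388 ≈ 32.0776

Short leg = 16.04, Hypotenuse = 32.08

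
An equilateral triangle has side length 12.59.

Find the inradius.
r = Area/s with s the semi-perimeter.
Area = (√3/4)·12.59² = (√3/4)·158.5081 ≈ 0.433013·158.5081 ≈ 68.636
s = 3·12.59/2 = 18.885
r ≈ 68.636/18.885 ≈ 3.63442
(Equivalently r = side/(2√3) = 12.59/3.4641 ≈ 3.63442.)

r = 3.634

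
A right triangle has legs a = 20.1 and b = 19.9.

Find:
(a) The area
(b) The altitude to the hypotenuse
(a) The legs are perpendicular, so Area = ½·a·b = ½·20.1·19.9 = ½·399.99 = 199.995
(b) Hypotenuse c = √(a² + b²) = √(404.01 + 396.01) = √800.02 ≈ 28.2846
    Area = ½·c·h_c  ⇒  h_c = 2·Area/c = 399.99/28.2846 ≈ 14.1416

Area = 199.995, h_c = 14.14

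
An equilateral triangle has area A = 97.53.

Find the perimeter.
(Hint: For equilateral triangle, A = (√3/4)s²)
A = (√3/4)s²  ⇒  s² = 4A/√3 = 4·97.53/√3 = 390.12/1.73205 ≈ 225.236
s ≈ √225.236 ≈ 15.0079
Perimeter = 3s ≈ 3·15.0079 ≈ 45.0236

Perimeter = 45.02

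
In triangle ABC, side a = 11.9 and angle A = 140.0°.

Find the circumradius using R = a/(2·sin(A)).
R = a/(2·sin(A)) = 11.9/(2·sin(140.0°))
sin(140.0°) ≈ 0.642788
R ≈ 11.9/(2·0.642788) = 11.9/1.28558 ≈ 9.25656

R = 9.257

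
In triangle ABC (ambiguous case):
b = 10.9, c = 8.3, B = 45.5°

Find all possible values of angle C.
b/sin(B) = c/sin(C)  ⇒  sin(C) = c·sin(B)/b = 8.3·sin(45.5°)/10.9
sin(45.5°) ≈ 0.71325
sin(C) ≈ 8.3·0.71325/10.9 ≈ 5.91998/10.9 ≈ 0.543117
Candidate 1: C₁ = arcsin(0.543117) ≈ 32.8961°  →  A = 180° − 45.5° − 32.8961° ≈ 101.604° > 0, valid
Candidate 2: C₂ = 180° − C₁ ≈ 147.104°  →  A = 180° − 45.5° − 147.104° ≈ -12.6039° ≤ 0, not a valid triangle

C = 32.9° (one solution)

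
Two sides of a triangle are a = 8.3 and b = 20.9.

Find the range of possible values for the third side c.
Triangle inequality: |a − b| < c < a + b
|a − b| = |8.3 − 20.9| = 12.6
a + b = 8.3 + 20.9 = 29.2

12.6 < c < 29.2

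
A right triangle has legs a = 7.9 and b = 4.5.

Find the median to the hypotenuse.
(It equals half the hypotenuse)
Hypotenuse c = √(a² + b²) = √(62.41 + 20.25) = √82.66 ≈ 9.09175
Median to hypotenuse = c/2 ≈ 9.09175/2 ≈ 4.54588

Median = 4.546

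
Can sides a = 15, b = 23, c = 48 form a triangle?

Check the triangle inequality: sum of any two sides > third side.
a + b vs c: 15 + 23 = 38 ≤ 48  ✗
a + c vs b: 15 + 48 = 63 > 23  ✓
b + c vs a: 23 + 48 = 71 > 15  ✓

No: 15 + 23 = 38 is not > 48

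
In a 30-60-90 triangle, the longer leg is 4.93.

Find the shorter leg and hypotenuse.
In a 30-60-90 triangle the sides are in ratio 1 : √3 : 2, so short leg = long leg/√3 and hypotenuse = 2·(short leg).
Short leg = 4.93/√3 ≈ 4.93/1.73205 ≈ 2.84634
Hypotenuse = 2·2.84634 ≈ 5.69267

Short leg = 2.846, Hypotenuse = 5.693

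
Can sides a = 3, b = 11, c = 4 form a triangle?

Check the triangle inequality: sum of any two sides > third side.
a + b vs c: 3 + 11 = 14 > 4  ✓
a + c vs b: 3 + 4 = 7 ≤ 11  ✗
b + c vs a: 11 + 4 = 15 > 3  ✓

No: 3 + 4 = 7 is not > 11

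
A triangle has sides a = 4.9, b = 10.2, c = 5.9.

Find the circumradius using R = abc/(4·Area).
First find the area with Heron's formula.
s = (4.9 + 10.2 + 5.9)/2 = 10.5
Area = √(s(s−a)(s−b)(s−c)) = √(10.5·5.6·0.3·4.6) ≈ √81.144 ≈ 9.008
abc = 4.9·10.2·5.9 = 294.882
R = abc/(4·Area) ≈ 294.882/(4·9.008) = 294.882/36.032 ≈ 8.1839

R = 8.184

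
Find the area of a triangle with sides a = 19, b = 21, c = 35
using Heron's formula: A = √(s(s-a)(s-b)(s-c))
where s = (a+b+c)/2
s = (19 + 21 + 35)/2 = 75/2 = 37.5
s − a = 18.5, s − b = 16.5, s − c = 2.5
s(s−a)(s−b)(s−c) = 37.5·18.5·16.5·2.5 = 28617.1875
Area = √28617.1875 ≈ 169.166

s = 37.5, Area = 169.2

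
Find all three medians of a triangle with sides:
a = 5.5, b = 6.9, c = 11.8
Median formula: m_a = ½√(2b² + 2c² − a²) (and cyclically). a² = 30.25, b² = 47.61, c² = 139.24.
m_a = ½√(2·47.61 + 2·139.24 − 30.25) = ½√343.45 ≈ ½·18.5324 ≈ 9.2662
m_b = ½√(2·30.25 + 2·139.24 − 47.61) = ½√291.37 ≈ ½·17.0696 ≈ 8.53478
m_c = ½√(2·30.25 + 2·47.61 − 139.24) = ½√16.48 ≈ ½·4.05956 ≈ 2.02978

m_a = 9.266, m_b = 8.535, m_c = 2.03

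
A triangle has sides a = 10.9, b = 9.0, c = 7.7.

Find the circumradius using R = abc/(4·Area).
First find the area with Heron's formula.
s = (10.9 + 9.0 + 7.7)/2 = 13.8
Area = √(s(s−a)(s−b)(s−c)) = √(13.8·2.9·4.8·6.1) ≈ √1171.79 ≈ 34.2314
abc = 10.9·9.0·7.7 = 755.37
R = abc/(4·Area) ≈ 755.37/(4·34.2314) = 755.37/136.925 ≈ 5.51665

R = 5.517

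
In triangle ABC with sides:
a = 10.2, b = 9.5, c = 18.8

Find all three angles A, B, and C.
Law of cosines for each angle (a² = 104.04, b² = 90.25, c² = 353.44):
cos(A) = (b² + c² − a²)/(2bc) = (90.25 + 353.44 − 104.04)/(2·9.5·18.8) = 339.65/357.2 ≈ 0.950868  ⇒  A ≈ 18.0349°
cos(B) = (a² + c² − b²)/(2ac) = (104.04 + 353.44 − 90.25)/(2·10.2·18.8) = 367.23/383.52 ≈ 0.957525  ⇒  B ≈ 16.7592°
cos(C) = (a² + b² − c²)/(2ab) = (104.04 + 90.25 − 353.44)/(2·10.2·9.5) = -159.15/193.8 ≈ -0.821207  ⇒  C ≈ 145.206°
Check: A + B + C ≈ 180°

A = 18.03°, B = 16.76°, C = 145.2°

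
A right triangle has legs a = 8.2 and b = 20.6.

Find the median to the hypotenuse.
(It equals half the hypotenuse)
Hypotenuse c = √(a² + b²) = √(67.24 + 424.36) = √491.6 ≈ 22.1721
Median to hypotenuse = c/2 ≈ 22.1721/2 ≈ 11.086

Median = 11.09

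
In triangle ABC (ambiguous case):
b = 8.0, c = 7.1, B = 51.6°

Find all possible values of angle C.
b/sin(B) = c/sin(C)  ⇒  sin(C) = c·sin(B)/b = 7.1·sin(51.6°)/8.0
sin(51.6°) ≈ 0.783693
sin(C) ≈ 7.1·0.783693/8.0 ≈ 5.56422/8.0 ≈ 0.695528
Candidate 1: C₁ = arcsin(0.695528) ≈ 44.0693°  →  A = 180° − 51.6° − 44.0693° ≈ 84.3307° > 0, valid
Candidate 2: C₂ = 180° − C₁ ≈ 135.931°  →  A = 180° − 51.6° − 135.931° ≈ -7.5307° ≤ 0, not a valid triangle

C = 44.07° (one solution)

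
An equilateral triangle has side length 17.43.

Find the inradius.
r = Area/s with s the semi-perimeter.
Area = (√3/4)·17.43² = (√3/4)·303.8049 ≈ 0.433013·303.8049 ≈ 131.551
s = 3·17.43/2 = 26.145
r ≈ 131.551/26.145 ≈ 5.03161
(Equivalently r = side/(2√3) = 17.43/3.4641 ≈ 5.03161.)

r = 5.032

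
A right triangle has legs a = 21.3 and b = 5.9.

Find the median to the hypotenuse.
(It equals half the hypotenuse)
Hypotenuse c = √(a² + b²) = √(453.69 + 34.81) = √488.5 ≈ 22.102
Median to hypotenuse = c/2 ≈ 22.102/2 ≈ 11.051

Median = 11.05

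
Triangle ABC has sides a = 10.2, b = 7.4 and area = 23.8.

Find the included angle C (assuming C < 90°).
Area = ½·a·b·sin(C)  ⇒  sin(C) = 2·Area/(a·b) = 2·23.8/(10.2·7.4) = 47.6/75.48 ≈ 0.630631
C = arcsin(0.630631) ≈ 39.0967° (taking the acute solution since C < 90°)

C = 39.1°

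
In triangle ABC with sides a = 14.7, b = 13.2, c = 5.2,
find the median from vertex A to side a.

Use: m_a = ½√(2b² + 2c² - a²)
m_a = ½√(2·13.2² + 2·5.2² − 14.7²) = ½√(2·174.24 + 2·27.04 − 216.09) = ½√(348.48 + 54.08 − 216.09) = ½√186.47
√186.47 ≈ 13.6554, so m_a ≈ 6.8277

m_a = 6.828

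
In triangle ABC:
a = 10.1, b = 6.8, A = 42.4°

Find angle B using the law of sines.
a/sin(A) = b/sin(B)  ⇒  sin(B) = b·sin(A)/a = 6.8·sin(42.4°)/10.1
sin(42.4°) ≈ 0.674302
sin(B) ≈ 6.8·0.674302/10.1 ≈ 4.58526/10.1 ≈ 0.453986
B = arcsin(0.453986) ≈ 26.9997°
(Since b ≤ a we need B ≤ A, so the obtuse alternative 180° − 26.9997° ≈ 153° is rejected.)

B = 27°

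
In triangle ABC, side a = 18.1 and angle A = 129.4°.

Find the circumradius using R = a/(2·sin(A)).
R = a/(2·sin(A)) = 18.1/(2·sin(129.4°))
sin(129.4°) ≈ 0.772734
R ≈ 18.1/(2·0.772734) = 18.1/1.54547 ≈ 11.7117

R = 11.71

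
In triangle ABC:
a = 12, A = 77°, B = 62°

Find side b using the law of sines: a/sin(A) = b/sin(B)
a/sin(A) = b/sin(B)  ⇒  b = a·sin(B)/sin(A) = 12·sin(62°)/sin(77°)
sin(62°) ≈ 0.882948, sin(77°) ≈ 0.97437
b ≈ 12·0.882948/0.97437 ≈ 10.5954/0.97437 ≈ 10.8741

b = 10.87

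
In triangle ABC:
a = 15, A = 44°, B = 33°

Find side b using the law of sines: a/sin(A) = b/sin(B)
a/sin(A) = b/sin(B)  ⇒  b = a·sin(B)/sin(A) = 15·sin(33°)/sin(44°)
sin(33°) ≈ 0.544639, sin(44°) ≈ 0.694658
b ≈ 15·0.544639/0.694658 ≈ 8.16959/0.694658 ≈ 11.7606

b = 11.76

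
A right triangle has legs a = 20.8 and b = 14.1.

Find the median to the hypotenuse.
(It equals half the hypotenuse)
Hypotenuse c = √(a² + b²) = √(432.64 + 198.81) = √631.45 ≈ 25.1287
Median to hypotenuse = c/2 ≈ 25.1287/2 ≈ 12.5643

Median = 12.56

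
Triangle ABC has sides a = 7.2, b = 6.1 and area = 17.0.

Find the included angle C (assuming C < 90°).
Area = ½·a·b·sin(C)  ⇒  sin(C) = 2·Area/(a·b) = 2·17.0/(7.2·6.1) = 34/43.92 ≈ 0.774135
C = arcsin(0.774135) ≈ 50.7267° (taking the acute solution since C < 90°)

C = 50.73°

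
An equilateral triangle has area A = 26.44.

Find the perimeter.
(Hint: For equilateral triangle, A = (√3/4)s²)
A = (√3/4)s²  ⇒  s² = 4A/√3 = 4·26.44/√3 = 105.76/1.73205 ≈ 61.0606
s ≈ √61.0606 ≈ 7.81413
Perimeter = 3s ≈ 3·7.81413 ≈ 23.4424

Perimeter = 23.44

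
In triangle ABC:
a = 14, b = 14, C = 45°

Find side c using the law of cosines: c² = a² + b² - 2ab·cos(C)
c² = 14² + 14² − 2·14·14·cos(45°)
cos(45°) ≈ 0.707107
c² ≈ 196 + 196 − 392·(0.707107) ≈ 392 − 277.186 ≈ 114.814
c ≈ √114.814 ≈ 10.7151

c = 10.72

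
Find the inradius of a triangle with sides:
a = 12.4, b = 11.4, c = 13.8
r = Area/s where s is the semi-perimeter.
s = (12.4 + 11.4 + 13.8)/2 = 37.6/2 = 18.8
Area = √(s(s−a)(s−b)(s−c)) = √(18.8·6.4·7.4·5) ≈ √4451.84 ≈ 66.7221
r ≈ 66.7221/18.8 ≈ 3.54905

r = 3.549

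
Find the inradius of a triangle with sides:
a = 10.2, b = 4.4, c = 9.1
r = Area/s where s is the semi-perimeter.
s = (10.2 + 4.4 + 9.1)/2 = 23.7/2 = 11.85
Area = √(s(s−a)(s−b)(s−c)) = √(11.85·1.65·7.45·2.75) ≈ √400.582 ≈ 20.0145
r ≈ 20.0145/11.85 ≈ 1.68899

r = 1.689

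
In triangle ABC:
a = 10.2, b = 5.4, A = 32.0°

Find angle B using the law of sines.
a/sin(A) = b/sin(B)  ⇒  sin(B) = b·sin(A)/a = 5.4·sin(32.0°)/10.2
sin(32.0°) ≈ 0.529919
sin(B) ≈ 5.4·0.529919/10.2 ≈ 2.86156/10.2 ≈ 0.280545
B = arcsin(0.280545) ≈ 16.2928°
(Since b ≤ a we need B ≤ A, so the obtuse alternative 180° − 16.2928° ≈ 163.707° is rejected.)

B = 16.29°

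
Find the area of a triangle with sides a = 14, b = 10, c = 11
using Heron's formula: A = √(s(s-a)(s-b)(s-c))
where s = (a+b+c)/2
s = (14 + 10 + 11)/2 = 35/2 = 17.5
s − a = 3.5, s − b = 7.5, s − c = 6.5
s(s−a)(s−b)(s−c) = 17.5·3.5·7.5·6.5 = 2985.9375
Area = √2985.9375 ≈ 54.6437

s = 17.5, Area = 54.64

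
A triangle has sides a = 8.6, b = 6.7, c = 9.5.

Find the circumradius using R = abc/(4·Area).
First find the area with Heron's formula.
s = (8.6 + 6.7 + 9.5)/2 = 12.4
Area = √(s(s−a)(s−b)(s−c)) = √(12.4·3.8·5.7·2.9) ≈ √778.894 ≈ 27.9087
abc = 8.6·6.7·9.5 = 547.39
R = abc/(4·Area) ≈ 547.39/(4·27.9087) = 547.39/111.635 ≈ 4.90341

R = 4.903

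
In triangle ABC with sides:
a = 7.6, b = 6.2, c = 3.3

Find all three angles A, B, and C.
Law of cosines for each angle (a² = 57.76, b² = 38.44, c² = 10.89):
cos(A) = (b² + c² − a²)/(2bc) = (38.44 + 10.89 − 57.76)/(2·6.2·3.3) = -8.43/40.92 ≈ -0.206012  ⇒  A ≈ 101.889°
cos(B) = (a² + c² − b²)/(2ac) = (57.76 + 10.89 − 38.44)/(2·7.6·3.3) = 30.21/50.16 ≈ 0.602273  ⇒  B ≈ 52.9672°
cos(C) = (a² + b² − c²)/(2ab) = (57.76 + 38.44 − 10.89)/(2·7.6·6.2) = 85.31/94.24 ≈ 0.905242  ⇒  C ≈ 25.1441°
Check: A + B + C ≈ 180°

A = 101.9°, B = 52.97°, C = 25.14°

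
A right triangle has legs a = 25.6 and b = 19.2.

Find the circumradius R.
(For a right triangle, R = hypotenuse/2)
Hypotenuse c = √(a² + b²) = √(655.36 + 368.64) = √1024 ≈ 32
R = c/2 ≈ 32/2 ≈ 16

R = 16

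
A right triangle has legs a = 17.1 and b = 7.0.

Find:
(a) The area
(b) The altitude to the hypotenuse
(a) The legs are perpendicular, so Area = ½·a·b = ½·17.1·7.0 = ½·119.7 = 59.85
(b) Hypotenuse c = √(a² + b²) = √(292.41 + 49) = √341.41 ≈ 18.4773
    Area = ½·c·h_c  ⇒  h_c = 2·Area/c = 119.7/18.4773 ≈ 6.47823

Area = 59.85, h_c = 6.478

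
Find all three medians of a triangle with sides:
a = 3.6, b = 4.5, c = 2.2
Median formula: m_a = ½√(2b² + 2c² − a²) (and cyclically). a² = 12.96, b² = 20.25, c² = 4.84.
m_a = ½√(2·20.25 + 2·4.84 − 12.96) = ½√37.22 ≈ ½·6.10082 ≈ 3.05041
m_b = ½√(2·12.96 + 2·4.84 − 20.25) = ½√15.35 ≈ ½·3.91791 ≈ 1.95895
m_c = ½√(2·12.96 + 2·20.25 − 4.84) = ½√61.58 ≈ ½·7.84729 ≈ 3.92365

m_a = 3.05, m_b = 1.959, m_c = 3.924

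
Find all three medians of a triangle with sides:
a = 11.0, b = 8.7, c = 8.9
Median formula: m_a = ½√(2b² + 2c² − a²) (and cyclically). a² = 121, b² = 75.69, c² = 79.21.
m_a = ½√(2·75.69 + 2·79.21 − 121) = ½√188.8 ≈ ½·13.7405 ≈ 6.87023
m_b = ½√(2·121 + 2·79.21 − 75.69) = ½√324.73 ≈ ½·18.0203 ≈ 9.01013
m_c = ½√(2·121 + 2·75.69 − 79.21) = ½√314.17 ≈ ½·17.7248 ≈ 8.86242

m_a = 6.87, m_b = 9.01, m_c = 8.862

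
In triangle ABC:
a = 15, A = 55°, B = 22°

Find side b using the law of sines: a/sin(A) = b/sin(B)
a/sin(A) = b/sin(B)  ⇒  b = a·sin(B)/sin(A) = 15·sin(22°)/sin(55°)
sin(22°) ≈ 0.374607, sin(55°) ≈ 0.819152
b ≈ 15·0.374607/0.819152 ≈ 5.6191/0.819152 ≈ 6.85965

b = 6.86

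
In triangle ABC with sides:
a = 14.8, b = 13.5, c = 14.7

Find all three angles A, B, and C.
Law of cosines for each angle (a² = 219.04, b² = 182.25, c² = 216.09):
cos(A) = (b² + c² − a²)/(2bc) = (182.25 + 216.09 − 219.04)/(2·13.5·14.7) = 179.3/396.9 ≈ 0.451751  ⇒  A ≈ 63.1439°
cos(B) = (a² + c² − b²)/(2ac) = (219.04 + 216.09 − 182.25)/(2·14.8·14.7) = 252.88/435.12 ≈ 0.581173  ⇒  B ≈ 54.4669°
cos(C) = (a² + b² − c²)/(2ab) = (219.04 + 182.25 − 216.09)/(2·14.8·13.5) = 185.2/399.6 ≈ 0.463463  ⇒  C ≈ 62.3892°
Check: A + B + C ≈ 180°

A = 63.14°, B = 54.47°, C = 62.39°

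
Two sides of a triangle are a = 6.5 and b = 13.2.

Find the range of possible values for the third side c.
Triangle inequality: |a − b| < c < a + b
|a − b| = |6.5 − 13.2| = 6.7
a + b = 6.5 + 13.2 = 19.7

6.7 < c < 19.7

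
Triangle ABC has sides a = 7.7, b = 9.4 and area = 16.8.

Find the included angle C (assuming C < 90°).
Area = ½·a·b·sin(C)  ⇒  sin(C) = 2·Area/(a·b) = 2·16.8/(7.7·9.4) = 33.6/72.38 ≈ 0.464217
C = arcsin(0.464217) ≈ 27.6595° (taking the acute solution since C < 90°)

C = 27.66°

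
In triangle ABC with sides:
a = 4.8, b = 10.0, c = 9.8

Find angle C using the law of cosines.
c² = a² + b² − 2ab·cos(C)  ⇒  cos(C) = (a² + b² − c²)/(2ab)
cos(C) = (4.8² + 10.0² − 9.8²)/(2·4.8·10.0) = (23.04 + 100 − 96.04)/96 = 27/96 ≈ 0.28125
C = arccos(0.28125) ≈ 73.6652°

C = 73.67°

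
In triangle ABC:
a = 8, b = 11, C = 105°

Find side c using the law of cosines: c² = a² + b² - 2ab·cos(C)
c² = 8² + 11² − 2·8·11·cos(105°)
cos(105°) ≈ -0.258819
c² ≈ 64 + 121 − 176·(-0.258819) ≈ 185 + 45.5522 ≈ 230.552
c ≈ √230.552 ≈ 15.1839

c = 15.18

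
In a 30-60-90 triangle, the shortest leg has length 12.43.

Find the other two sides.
In a 30-60-90 triangle the sides are in ratio 1 : √3 : 2 (short leg : long leg : hypotenuse).
Long leg = 12.43·√3 ≈ 12.43·1.73205 ≈ 21.5294
Hypotenuse = 2·12.43 = 24.86

Long leg = 12.43√3 = 21.53, Hypotenuse = 24.86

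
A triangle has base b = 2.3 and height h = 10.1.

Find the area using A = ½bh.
A = ½·b·h = ½·2.3·10.1 = ½·23.23 = 11.615

Area = 11.615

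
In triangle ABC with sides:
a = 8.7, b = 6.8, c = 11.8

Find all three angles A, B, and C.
Law of cosines for each angle (a² = 75.69, b² = 46.24, c² = 139.24):
cos(A) = (b² + c² − a²)/(2bc) = (46.24 + 139.24 − 75.69)/(2·6.8·11.8) = 109.79/160.48 ≈ 0.684135  ⇒  A ≈ 46.8324°
cos(B) = (a² + c² − b²)/(2ac) = (75.69 + 139.24 − 46.24)/(2·8.7·11.8) = 168.69/205.32 ≈ 0.821596  ⇒  B ≈ 34.7552°
cos(C) = (a² + b² − c²)/(2ab) = (75.69 + 46.24 − 139.24)/(2·8.7·6.8) = -17.31/118.32 ≈ -0.146298  ⇒  C ≈ 98.4125°
Check: A + B + C ≈ 180°

A = 46.83°, B = 34.76°, C = 98.41°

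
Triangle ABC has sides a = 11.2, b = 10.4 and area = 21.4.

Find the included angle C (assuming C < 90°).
Area = ½·a·b·sin(C)  ⇒  sin(C) = 2·Area/(a·b) = 2·21.4/(11.2·10.4) = 42.8/116.48 ≈ 0.367445
C = arcsin(0.367445) ≈ 21.5581° (taking the acute solution since C < 90°)

C = 21.56°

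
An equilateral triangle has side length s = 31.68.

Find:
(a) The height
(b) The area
(a) The height splits the triangle into two 30-60-90 halves: h = s·√3/2 = 31.68·1.73205/2 ≈ 54.8714/2 ≈ 27.4357
(b) Area = (√3/4)·s² = (√3/4)·31.68² = (√3/4)·1003.6224 ≈ 0.433013·1003.6224 ≈ 434.581

Height = 27.44, Area = 434.6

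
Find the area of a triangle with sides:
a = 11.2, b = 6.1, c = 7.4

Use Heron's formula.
s = (11.2 + 6.1 + 7.4)/2 = 24.7/2 = 12.35
s − a = 1.15, s − b = 6.25, s − c = 4.95
s(s−a)(s−b)(s−c) = 12.35·1.15·6.25·4.95 ≈ 439.39
Area = √439.39 ≈ 20.9616

Area = 20.96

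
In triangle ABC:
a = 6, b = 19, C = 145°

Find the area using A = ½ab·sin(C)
A = ½·a·b·sin(C) = ½·6·19·sin(145°)
sin(145°) ≈ 0.573576
A ≈ ½·114·0.573576 = 57·0.573576 ≈ 32.6939

Area = 32.69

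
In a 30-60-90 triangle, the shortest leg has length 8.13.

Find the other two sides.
In a 30-60-90 triangle the sides are in ratio 1 : √3 : 2 (short leg : long leg : hypotenuse).
Long leg = 8.13·√3 ≈ 8.13·1.73205 ≈ 14.0816
Hypotenuse = 2·8.13 = 16.26

Long leg = 8.13√3 = 14.08, Hypotenuse = 16.26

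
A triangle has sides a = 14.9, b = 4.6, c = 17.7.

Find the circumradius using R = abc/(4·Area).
First find the area with Heron's formula.
s = (14.9 + 4.6 + 17.7)/2 = 18.6
Area = √(s(s−a)(s−b)(s−c)) = √(18.6·3.7·14·0.9) ≈ √867.132 ≈ 29.4471
abc = 14.9·4.6·17.7 = 1213.158
R = abc/(4·Area) ≈ 1213.158/(4·29.4471) = 1213.158/117.788 ≈ 10.2995

R = 10.3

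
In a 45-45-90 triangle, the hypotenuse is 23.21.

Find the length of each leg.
In a 45-45-90 triangle hypotenuse = leg·√2, so leg = hypotenuse/√2.
Leg = 23.21/√2 ≈ 23.21/1.41421 ≈ 16.4119

Each leg = 16.41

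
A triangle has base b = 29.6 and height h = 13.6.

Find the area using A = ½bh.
A = ½·b·h = ½·29.6·13.6 = ½·402.56 = 201.28

Area = 201.28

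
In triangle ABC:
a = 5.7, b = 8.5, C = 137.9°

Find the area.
Two sides and the included angle (SAS): A = ½·a·b·sin(C) = ½·5.7·8.5·sin(137.9°)
sin(137.9°) ≈ 0.670427
A ≈ ½·48.45·0.670427 = 24.225·0.670427 ≈ 16.2411

Area = 16.24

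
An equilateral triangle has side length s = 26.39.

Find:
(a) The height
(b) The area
(a) The height splits the triangle into two 30-60-90 halves: h = s·√3/2 = 26.39·1.73205/2 ≈ 45.7088/2 ≈ 22.8544
(b) Area = (√3/4)·s² = (√3/4)·26.39² = (√3/4)·696.4321 ≈ 0.433013·696.4321 ≈ 301.564

Height = 22.85, Area = 301.6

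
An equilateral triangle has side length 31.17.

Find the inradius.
r = Area/s with s the semi-perimeter.
Area = (√3/4)·31.17² = (√3/4)·971.5689 ≈ 0.433013·971.5689 ≈ 420.702
s = 3·31.17/2 = 46.755
r ≈ 420.702/46.755 ≈ 8.998
(Equivalently r = side/(2√3) = 31.17/3.4641 ≈ 8.998.)

r = 8.998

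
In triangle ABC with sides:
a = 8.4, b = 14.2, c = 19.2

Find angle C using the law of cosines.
c² = a² + b² − 2ab·cos(C)  ⇒  cos(C) = (a² + b² − c²)/(2ab)
cos(C) = (8.4² + 14.2² − 19.2²)/(2·8.4·14.2) = (70.56 + 201.64 − 368.64)/238.56 = -96.44/238.56 ≈ -0.404259
C = arccos(-0.404259) ≈ 113.845°

C = 113.8°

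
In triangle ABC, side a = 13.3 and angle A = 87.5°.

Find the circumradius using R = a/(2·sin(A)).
R = a/(2·sin(A)) = 13.3/(2·sin(87.5°))
sin(87.5°) ≈ 0.999048
R ≈ 13.3/(2·0.999048) = 13.3/1.9981 ≈ 6.65634

R = 6.656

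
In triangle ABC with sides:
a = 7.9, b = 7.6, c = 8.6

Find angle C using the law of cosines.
c² = a² + b² − 2ab·cos(C)  ⇒  cos(C) = (a² + b² − c²)/(2ab)
cos(C) = (7.9² + 7.6² − 8.6²)/(2·7.9·7.6) = (62.41 + 57.76 − 73.96)/120.08 = 46.21/120.08 ≈ 0.384827
C = arccos(0.384827) ≈ 67.367°

C = 67.37°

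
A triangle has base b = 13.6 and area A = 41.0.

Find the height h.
A = ½·b·h  ⇒  h = 2A/b = 2·41.0/13.6 = 82/13.6 ≈ 6.02941

h = 6.029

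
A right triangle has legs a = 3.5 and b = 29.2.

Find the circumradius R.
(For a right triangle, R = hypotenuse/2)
Hypotenuse c = √(a² + b²) = √(12.25 + 852.64) = √864.89 ≈ 29.409
R = c/2 ≈ 29.409/2 ≈ 14.7045

R = 14.7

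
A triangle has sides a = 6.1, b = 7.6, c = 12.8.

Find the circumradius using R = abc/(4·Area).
First find the area with Heron's formula.
s = (6.1 + 7.6 + 12.8)/2 = 13.25
Area = √(s(s−a)(s−b)(s−c)) = √(13.25·7.15·5.65·0.45) ≈ √240.87 ≈ 15.52
abc = 6.1·7.6·12.8 = 593.408
R = abc/(4·Area) ≈ 593.408/(4·15.52) = 593.408/62.08 ≈ 9.55877

R = 9.559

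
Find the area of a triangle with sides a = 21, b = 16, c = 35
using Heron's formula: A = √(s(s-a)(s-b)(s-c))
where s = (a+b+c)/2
s = (21 + 16 + 35)/2 = 72/2 = 36
s − a = 15, s − b = 20, s − c = 1
s(s−a)(s−b)(s−c) = 36·15·20·1 = 10800
Area = √10800 ≈ 103.923

s = 36.0, Area = 103.9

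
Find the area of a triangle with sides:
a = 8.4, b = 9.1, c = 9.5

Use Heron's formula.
s = (8.4 + 9.1 + 9.5)/2 = 27/2 = 13.5
s − a = 5.1, s − b = 4.4, s − c = 4
s(s−a)(s−b)(s−c) = 13.5·5.1·4.4·4 ≈ 1211.76
Area = √1211.76 ≈ 34.8103

Area = 34.81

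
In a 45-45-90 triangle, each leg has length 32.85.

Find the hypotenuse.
In a 45-45-90 triangle the sides are in ratio 1 : 1 : √2, so hypotenuse = leg·√2.
Hypotenuse = 32.85·√2 ≈ 32.85·1.41421 ≈ 46.4569

Hypotenuse = 32.85√2 = 46.46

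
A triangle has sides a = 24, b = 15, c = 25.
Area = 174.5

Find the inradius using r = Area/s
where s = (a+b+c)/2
s = (24 + 15 + 25)/2 = 64/2 = 32
r = Area/s = 174.5/32 ≈ 5.45312

r = 5.453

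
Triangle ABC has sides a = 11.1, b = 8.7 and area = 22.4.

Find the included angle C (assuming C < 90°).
Area = ½·a·b·sin(C)  ⇒  sin(C) = 2·Area/(a·b) = 2·22.4/(11.1·8.7) = 44.8/96.57 ≈ 0.463912
C = arcsin(0.463912) ≈ 27.6398° (taking the acute solution since C < 90°)

C = 27.64°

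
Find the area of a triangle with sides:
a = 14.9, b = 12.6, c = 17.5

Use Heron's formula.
s = (14.9 + 12.6 + 17.5)/2 = 45/2 = 22.5
s − a = 7.6, s − b = 9.9, s − c = 5
s(s−a)(s−b)(s−c) = 22.5·7.6·9.9·5 ≈ 8464.5
Area = √8464.5 ≈ 92.0027

Area = 92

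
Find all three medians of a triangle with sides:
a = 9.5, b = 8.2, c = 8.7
Median formula: m_a = ½√(2b² + 2c² − a²) (and cyclically). a² = 90.25, b² = 67.24, c² = 75.69.
m_a = ½√(2·67.24 + 2·75.69 − 90.25) = ½√195.61 ≈ ½·13.9861 ≈ 6.99303
m_b = ½√(2·90.25 + 2·75.69 − 67.24) = ½√264.64 ≈ ½·16.2678 ≈ 8.13388
m_c = ½√(2·90.25 + 2·67.24 − 75.69) = ½√239.29 ≈ ½·15.469 ≈ 7.7345

m_a = 6.993, m_b = 8.134, m_c = 7.735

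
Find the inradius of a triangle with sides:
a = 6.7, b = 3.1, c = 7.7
r = Area/s where s is the semi-perimeter.
s = (6.7 + 3.1 + 7.7)/2 = 17.5/2 = 8.75
Area = √(s(s−a)(s−b)(s−c)) = √(8.75·2.05·5.65·1.05) ≈ √106.414 ≈ 10.3157
r ≈ 10.3157/8.75 ≈ 1.17894

r = 1.179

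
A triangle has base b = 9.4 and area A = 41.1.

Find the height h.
A = ½·b·h  ⇒  h = 2A/b = 2·41.1/9.4 = 82.2/9.4 ≈ 8.74468

h = 8.745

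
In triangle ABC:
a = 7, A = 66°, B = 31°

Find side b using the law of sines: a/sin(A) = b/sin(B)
a/sin(A) = b/sin(B)  ⇒  b = a·sin(B)/sin(A) = 7·sin(31°)/sin(66°)
sin(31°) ≈ 0.515038, sin(66°) ≈ 0.913545
b ≈ 7·0.515038/0.913545 ≈ 3.60527/0.913545 ≈ 3.94646

b = 3.946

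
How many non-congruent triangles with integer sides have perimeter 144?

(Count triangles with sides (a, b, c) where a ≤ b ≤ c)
Let a ≤ b ≤ c with a + b + c = 144. The only binding inequality is a + b > c, i.e. 144 − c > c, so c < 144/2; and c ≥ 144/3 since c is the largest side.
So 48 ≤ c ≤ 71. For each c, b runs from ⌈(144 − c)/2⌉ up to c (then a = 144 − b − c satisfies 1 ≤ a ≤ b automatically), giving c − ⌈(144 − c)/2⌉ + 1 choices.
Summing over c: 1 + 2 + 4 + 5 + … + 34 + 35  (24 terms, c = 48, …, 71) = 432
Check (closed form: nearest integer to p²/48 for even p, (p+3)²/48 for odd p): 144²/48 = 20736/48 ≈ 432.00 → 432

432 triangles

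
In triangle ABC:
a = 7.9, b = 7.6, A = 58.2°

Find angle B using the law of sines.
a/sin(A) = b/sin(B)  ⇒  sin(B) = b·sin(A)/a = 7.6·sin(58.2°)/7.9
sin(58.2°) ≈ 0.849893
sin(B) ≈ 7.6·0.849893/7.9 ≈ 6.45918/7.9 ≈ 0.817618
B = arcsin(0.817618) ≈ 54.8471°
(Since b ≤ a we need B ≤ A, so the obtuse alternative 180° − 54.8471° ≈ 125.153° is rejected.)

B = 54.85°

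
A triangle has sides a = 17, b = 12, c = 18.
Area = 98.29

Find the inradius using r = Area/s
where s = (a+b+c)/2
s = (17 + 12 + 18)/2 = 47/2 = 23.5
r = Area/s = 98.29/23.5 ≈ 4.18255

r = 4.183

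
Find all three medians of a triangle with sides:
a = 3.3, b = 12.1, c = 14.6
Median formula: m_a = ½√(2b² + 2c² − a²) (and cyclically). a² = 10.89, b² = 146.41, c² = 213.16.
m_a = ½√(2·146.41 + 2·213.16 − 10.89) = ½√708.25 ≈ ½·26.613 ≈ 13.3065
m_b = ½√(2·10.89 + 2·213.16 − 146.41) = ½√301.69 ≈ ½·17.3692 ≈ 8.68461
m_c = ½√(2·10.89 + 2·146.41 − 213.16) = ½√101.44 ≈ ½·10.0717 ≈ 5.03587

m_a = 13.31, m_b = 8.685, m_c = 5.036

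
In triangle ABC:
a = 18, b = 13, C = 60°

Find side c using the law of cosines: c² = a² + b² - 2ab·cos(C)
c² = 18² + 13² − 2·18·13·cos(60°)
cos(60°) ≈ 0.5
c² ≈ 324 + 169 − 468·(0.5) ≈ 493 − 234 ≈ 259
c ≈ √259 ≈ 16.0935

c = 16.09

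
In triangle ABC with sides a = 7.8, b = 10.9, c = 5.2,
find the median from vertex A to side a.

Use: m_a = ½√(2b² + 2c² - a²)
m_a = ½√(2·10.9² + 2·5.2² − 7.8²) = ½√(2·118.81 + 2·27.04 − 60.84) = ½√(237.62 + 54.08 − 60.84) = ½√230.86
√230.86 ≈ 15.1941, so m_a ≈ 7.59704

m_a = 7.597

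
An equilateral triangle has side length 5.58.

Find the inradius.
r = Area/s with s the semi-perimeter.
Area = (√3/4)·5.58² = (√3/4)·31.1364 ≈ 0.433013·31.1364 ≈ 13.4825
s = 3·5.58/2 = 8.37
r ≈ 13.4825/8.37 ≈ 1.61081
(Equivalently r = side/(2√3) = 5.58/3.4641 ≈ 1.61081.)

r = 1.611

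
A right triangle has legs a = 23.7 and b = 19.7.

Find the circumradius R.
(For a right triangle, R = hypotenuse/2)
Hypotenuse c = √(a² + b²) = √(561.69 + 388.09) = √949.78 ≈ 30.8185
R = c/2 ≈ 30.8185/2 ≈ 15.4093

R = 15.41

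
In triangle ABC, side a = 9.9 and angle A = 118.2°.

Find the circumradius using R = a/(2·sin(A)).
R = a/(2·sin(A)) = 9.9/(2·sin(118.2°))
sin(118.2°) ≈ 0.881303
R ≈ 9.9/(2·0.881303) = 9.9/1.76261 ≈ 5.61668

R = 5.617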